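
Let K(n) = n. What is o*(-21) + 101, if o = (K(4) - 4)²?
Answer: 101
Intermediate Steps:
o = 0 (o = (4 - 4)² = 0² = 0)
o*(-21) + 101 = 0*(-21) + 101 = 0 + 101 = 101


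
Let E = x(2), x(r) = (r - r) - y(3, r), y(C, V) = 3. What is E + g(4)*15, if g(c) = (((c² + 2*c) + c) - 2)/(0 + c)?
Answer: 189/2 ≈ 94.500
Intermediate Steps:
x(r) = -3 (x(r) = (r - r) - 1*3 = 0 - 3 = -3)
E = -3
g(c) = (-2 + c² + 3*c)/c (g(c) = ((c² + 3*c) - 2)/c = (-2 + c² + 3*c)/c)
E + g(4)*15 = -3 + (3 + 4 - 2/4)*15 = -3 + (3 + 4 - 2*¼)*15 = -3 + (3 + 4 - ½)*15 = -3 + (13/2)*15 = -3 + 195/2 = 189/2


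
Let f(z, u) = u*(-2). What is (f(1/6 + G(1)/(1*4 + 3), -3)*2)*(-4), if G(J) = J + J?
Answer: -48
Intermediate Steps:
G(J) = 2*J
f(z, u) = -2*u
(f(1/6 + G(1)/(1*4 + 3), -3)*2)*(-4) = (-2*(-3)*2)*(-4) = (6*2)*(-4) = 12*(-4) = -48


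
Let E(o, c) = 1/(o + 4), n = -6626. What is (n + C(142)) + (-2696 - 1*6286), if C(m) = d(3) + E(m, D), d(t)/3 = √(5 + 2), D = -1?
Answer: -2278767/146 + 3*√7 ≈ -15600.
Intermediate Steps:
d(t) = 3*√7 (d(t) = 3*√(5 + 2) = 3*√7)
E(o, c) = 1/(4 + o)
C(m) = 1/(4 + m) + 3*√7 (C(m) = 3*√7 + 1/(4 + m) = 1/(4 + m) + 3*√7)
(n + C(142)) + (-2696 - 1*6286) = (-6626 + (1 + 3*√7*(4 + 142))/(4 + 142)) + (-2696 - 1*6286) = (-6626 + (1 + 3*√7*146)/146) + (-2696 - 6286) = (-6626 + (1 + 438*√7)/146) - 8982 = (-6626 + (1/146 + 3*√7)) - 8982 = (-967395/146 + 3*√7) - 8982 = -2278767/146 + 3*√7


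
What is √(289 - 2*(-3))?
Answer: √295 ≈ 17.176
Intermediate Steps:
√(289 - 2*(-3)) = √(289 + 6) = √295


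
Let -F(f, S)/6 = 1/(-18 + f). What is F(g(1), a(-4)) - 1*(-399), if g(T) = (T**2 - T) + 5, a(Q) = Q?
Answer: 5193/13 ≈ 399.46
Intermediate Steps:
g(T) = 5 + T**2 - T
F(f, S) = -6/(-18 + f)
F(g(1), a(-4)) - 1*(-399) = -6/(-18 + (5 + 1**2 - 1*1)) - 1*(-399) = -6/(-18 + (5 + 1 - 1)) + 399 = -6/(-18 + 5) + 399 = -6/(-13) + 399 = -6*(-1/13) + 399 = 6/13 + 399 = 5193/13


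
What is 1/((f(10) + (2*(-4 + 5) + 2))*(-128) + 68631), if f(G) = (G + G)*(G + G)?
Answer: 1/16919 ≈ 5.9105e-5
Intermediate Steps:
f(G) = 4*G**2 (f(G) = (2*G)*(2*G) = 4*G**2)
1/((f(10) + (2*(-4 + 5) + 2))*(-128) + 68631) = 1/((4*10**2 + (2*(-4 + 5) + 2))*(-128) + 68631) = 1/((4*100 + (2*1 + 2))*(-128) + 68631) = 1/((400 + (2 + 2))*(-128) + 68631) = 1/((400 + 4)*(-128) + 68631) = 1/(404*(-128) + 68631) = 1/(-51712 + 68631) = 1/16919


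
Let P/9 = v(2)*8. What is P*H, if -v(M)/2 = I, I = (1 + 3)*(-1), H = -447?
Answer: -257472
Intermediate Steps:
I = -4 (I = 4*(-1) = -4)
v(M) = 8 (v(M) = -2*(-4) = 8)
P = 576 (P = 9*(8*8) = 9*64 = 576)
P*H = 576*(-447) = -257472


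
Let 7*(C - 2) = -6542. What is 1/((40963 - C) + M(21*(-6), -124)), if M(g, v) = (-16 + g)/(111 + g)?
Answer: 105/4400029 ≈ 2.3863e-5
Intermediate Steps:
C = -6528/7 (C = 2 + (⅐)*(-6542) = 2 - 6542/7 = -6528/7 ≈ -932.57)
M(g, v) = (-16 + g)/(111 + g)
1/((40963 - C) + M(21*(-6), -124)) = 1/((40963 - 1*(-6528/7)) + (-16 + 21*(-6))/(111 + 21*(-6))) = 1/((40963 + 6528/7) + (-16 - 126)/(111 - 126)) = 1/(293269/7 - 142/(-15)) = 1/(293269/7 - 1/15*(-142)) = 1/(293269/7 + 142/15) = 1/(4400029/105) = 105/4400029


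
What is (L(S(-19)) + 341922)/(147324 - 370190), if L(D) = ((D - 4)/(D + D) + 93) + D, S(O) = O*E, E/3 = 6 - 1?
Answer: -27826627/18147660 ≈ -1.5333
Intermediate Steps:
E = 15 (E = 3*(6 - 1) = 3*5 = 15)
S(O) = 15*O (S(O) = O*15 = 15*O)
L(D) = 93 + D + (-4 + D)/(2*D) (L(D) = ((-4 + D)/((2*D)) + 93) + D = ((-4 + D)*(1/(2*D)) + 93) + D = ((-4 + D)/(2*D) + 93) + D = (93 + (-4 + D)/(2*D)) + D = 93 + D + (-4 + D)/(2*D))
(L(S(-19)) + 341922)/(147324 - 370190) = ((187/2 + 15*(-19) - 2/(15*(-19))) + 341922)/(147324 - 370190) = ((187/2 - 285 - 2/(-285)) + 341922)/(-222866) = ((187/2 - 285 - 2*(-1/285)) + 341922)*(-1/222866) = ((187/2 - 285 + 2/285) + 341922)*(-1/222866) = (-109151/570 + 341922)*(-1/222866) = (194786389/570)*(-1/222866) = -27826627/18147660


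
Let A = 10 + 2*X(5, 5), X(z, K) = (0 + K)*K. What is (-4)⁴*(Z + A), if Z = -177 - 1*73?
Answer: -48640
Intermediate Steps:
Z = -250 (Z = -177 - 73 = -250)
X(z, K) = K² (X(z, K) = K*K = K²)
A = 60 (A = 10 + 2*5² = 10 + 2*25 = 10 + 50 = 60)
(-4)⁴*(Z + A) = (-4)⁴*(-250 + 60) = 256*(-190) = -48640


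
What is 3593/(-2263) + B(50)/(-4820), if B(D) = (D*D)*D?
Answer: -15009663/545383 ≈ -27.521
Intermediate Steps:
B(D) = D³ (B(D) = D²*D = D³)
3593/(-2263) + B(50)/(-4820) = 3593/(-2263) + 50³/(-4820) = 3593*(-1/2263) + 125000*(-1/4820) = -3593/2263 - 6250/241 = -15009663/545383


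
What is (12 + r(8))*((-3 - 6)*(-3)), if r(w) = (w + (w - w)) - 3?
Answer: 459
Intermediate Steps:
r(w) = -3 + w (r(w) = (w + 0) - 3 = w - 3 = -3 + w)
(12 + r(8))*((-3 - 6)*(-3)) = (12 + (-3 + 8))*((-3 - 6)*(-3)) = (12 + 5)*(-9*(-3)) = 17*27 = 459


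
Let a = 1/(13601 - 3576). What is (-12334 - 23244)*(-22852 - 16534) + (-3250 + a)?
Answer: 14047750376451/10025 ≈ 1.4013e+9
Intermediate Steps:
a = 1/10025 ≈ 9.9751e-5
(-12334 - 23244)*(-22852 - 16534) + (-3250 + a) = (-12334 - 23244)*(-22852 - 16534) + (-3250 + 1/10025) = -35578*(-39386) - 32581249/10025 = 1401275108 - 32581249/10025 = 14047750376451/10025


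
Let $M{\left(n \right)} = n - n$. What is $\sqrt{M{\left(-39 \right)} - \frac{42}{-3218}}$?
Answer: $\frac{\sqrt{33789}}{1609} \approx 0.11424$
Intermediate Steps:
$M{\left(n \right)} = 0$
$\sqrt{M{\left(-39 \right)} - \frac{42}{-3218}} = \sqrt{0 - \frac{42}{-3218}} = \sqrt{0 - - \frac{21}{1609}} = \sqrt{0 + \frac{21}{1609}} = \sqrt{\frac{21}{1609}} = \frac{\sqrt{33789}}{1609}$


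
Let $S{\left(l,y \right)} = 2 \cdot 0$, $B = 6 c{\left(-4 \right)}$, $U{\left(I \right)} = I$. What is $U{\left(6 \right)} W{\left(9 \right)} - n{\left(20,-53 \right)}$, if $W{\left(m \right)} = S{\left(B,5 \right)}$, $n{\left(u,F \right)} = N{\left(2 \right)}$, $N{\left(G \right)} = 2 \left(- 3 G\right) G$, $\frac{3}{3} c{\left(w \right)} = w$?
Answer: $24$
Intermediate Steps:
$c{\left(w \right)} = w$
$N{\left(G \right)} = - 6 G^{2}$ ($N{\left(G \right)} = - 6 G G = - 6 G^{2}$)
$n{\left(u,F \right)} = -24$ ($n{\left(u,F \right)} = - 6 \cdot 2^{2} = \left(-6\right) 4 = -24$)
$B = -24$ ($B = 6 \left(-4\right) = -24$)
$S{\left(l,y \right)} = 0$
$W{\left(m \right)} = 0$
$U{\left(6 \right)} W{\left(9 \right)} - n{\left(20,-53 \right)} = 6 \cdot 0 - -24 = 0 + 24 = 24$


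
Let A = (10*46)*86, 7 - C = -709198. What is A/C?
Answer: 344/6167 ≈ 0.055781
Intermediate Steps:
C = 709205 (C = 7 - 1*(-709198) = 7 + 709198 = 709205)
A = 39560 (A = 460*86 = 39560)
A/C = 39560/709205 = 39560*(1/709205) = 344/6167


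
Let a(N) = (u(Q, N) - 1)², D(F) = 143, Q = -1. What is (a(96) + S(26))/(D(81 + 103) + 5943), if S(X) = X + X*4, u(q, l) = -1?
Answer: 67/3043 ≈ 0.022018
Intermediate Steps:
S(X) = 5*X (S(X) = X + 4*X = 5*X)
a(N) = 4 (a(N) = (-1 - 1)² = (-2)² = 4)
(a(96) + S(26))/(D(81 + 103) + 5943) = (4 + 5*26)/(143 + 5943) = (4 + 130)/6086 = 134*(1/6086) = 67/3043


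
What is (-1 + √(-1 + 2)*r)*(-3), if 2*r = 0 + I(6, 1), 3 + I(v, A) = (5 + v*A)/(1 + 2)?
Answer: 2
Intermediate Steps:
I(v, A) = -4/3 + A*v/3 (I(v, A) = -3 + (5 + v*A)/(1 + 2) = -3 + (5 + A*v)/3 = -3 + (5 + A*v)*(⅓) = -3 + (5/3 + A*v/3) = -4/3 + A*v/3)
r = ⅓ (r = (0 + (-4/3 + (⅓)*1*6))/2 = (0 + (-4/3 + 2))/2 = (0 + ⅔)/2 = (½)*(⅔) = ⅓ ≈ 0.33333)
(-1 + √(-1 + 2)*r)*(-3) = (-1 + √(-1 + 2)*(⅓))*(-3) = (-1 + √1*(⅓))*(-3) = (-1 + 1*(⅓))*(-3) = (-1 + ⅓)*(-3) = -⅔*(-3) = 2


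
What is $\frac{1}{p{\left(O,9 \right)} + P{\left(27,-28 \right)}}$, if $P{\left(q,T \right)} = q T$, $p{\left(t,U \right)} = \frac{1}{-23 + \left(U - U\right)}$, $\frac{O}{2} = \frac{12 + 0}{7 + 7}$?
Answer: $- \frac{23}{17389} \approx -0.0013227$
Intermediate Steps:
$O = \frac{12}{7}$ ($O = 2 \frac{12 + 0}{7 + 7} = 2 \cdot \frac{12}{14} = 2 \cdot 12 \cdot \frac{1}{14} = 2 \cdot \frac{6}{7} = \frac{12}{7} \approx 1.7143$)
$p{\left(t,U \right)} = - \frac{1}{23}$ ($p{\left(t,U \right)} = \frac{1}{-23 + 0} = \frac{1}{-23} = - \frac{1}{23}$)
$P{\left(q,T \right)} = T q$
$\frac{1}{p{\left(O,9 \right)} + P{\left(27,-28 \right)}} = \frac{1}{- \frac{1}{23} - 756} = \frac{1}{- \frac{17389}{23}} = - \frac{23}{17389}$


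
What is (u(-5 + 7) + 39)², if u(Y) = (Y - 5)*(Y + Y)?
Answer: 729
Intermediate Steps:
u(Y) = 2*Y*(-5 + Y) (u(Y) = (-5 + Y)*(2*Y) = 2*Y*(-5 + Y))
(u(-5 + 7) + 39)² = (2*(-5 + 7)*(-5 + (-5 + 7)) + 39)² = (2*2*(-5 + 2) + 39)² = (2*2*(-3) + 39)² = (-12 + 39)² = 27² = 729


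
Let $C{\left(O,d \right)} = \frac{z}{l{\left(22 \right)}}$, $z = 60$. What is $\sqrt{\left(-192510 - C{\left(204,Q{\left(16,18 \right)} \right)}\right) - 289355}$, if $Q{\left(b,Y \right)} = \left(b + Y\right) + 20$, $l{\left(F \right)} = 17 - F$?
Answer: $i \sqrt{481853} \approx 694.16 i$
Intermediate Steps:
$Q{\left(b,Y \right)} = 20 + Y + b$ ($Q{\left(b,Y \right)} = \left(Y + b\right) + 20 = 20 + Y + b$)
$C{\left(O,d \right)} = -12$ ($C{\left(O,d \right)} = \frac{60}{17 - 22} = \frac{60}{-5} = 60 \left(- \frac{1}{5}\right) = -12$)
$\sqrt{\left(-192510 - C{\left(204,Q{\left(16,18 \right)} \right)}\right) - 289355} = \sqrt{\left(-192510 - -12\right) - 289355} = \sqrt{\left(-192510 + 12\right) - 289355} = \sqrt{-192498 - 289355} = \sqrt{-481853} = i \sqrt{481853}$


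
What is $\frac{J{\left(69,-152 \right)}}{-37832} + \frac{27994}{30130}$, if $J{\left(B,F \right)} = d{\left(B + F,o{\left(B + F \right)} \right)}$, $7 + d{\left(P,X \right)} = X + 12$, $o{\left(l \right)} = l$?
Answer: $\frac{265354787}{284969540} \approx 0.93117$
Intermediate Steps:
$d{\left(P,X \right)} = 5 + X$ ($d{\left(P,X \right)} = -7 + \left(X + 12\right) = -7 + \left(12 + X\right) = 5 + X$)
$J{\left(B,F \right)} = 5 + B + F$ ($J{\left(B,F \right)} = 5 + \left(B + F\right) = 5 + B + F$)
$\frac{J{\left(69,-152 \right)}}{-37832} + \frac{27994}{30130} = \frac{5 + 69 - 152}{-37832} + \frac{27994}{30130} = \left(-78\right) \left(- \frac{1}{37832}\right) + 27994 \cdot \frac{1}{30130} = \frac{39}{18916} + \frac{13997}{15065} = \frac{265354787}{284969540}$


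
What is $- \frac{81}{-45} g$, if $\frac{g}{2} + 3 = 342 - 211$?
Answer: $\frac{2304}{5} \approx 460.8$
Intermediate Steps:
$g = 256$ ($g = -6 + 2 \left(342 - 211\right) = -6 + 2 \cdot 131 = -6 + 262 = 256$)
$- \frac{81}{-45} g = - \frac{81}{-45} \cdot 256 = \left(-81\right) \left(- \frac{1}{45}\right) 256 = \frac{9}{5} \cdot 256 = \frac{2304}{5}$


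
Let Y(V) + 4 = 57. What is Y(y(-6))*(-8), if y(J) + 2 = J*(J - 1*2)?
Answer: -424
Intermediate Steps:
y(J) = -2 + J*(-2 + J) (y(J) = -2 + J*(J - 1*2) = -2 + J*(J - 2) = -2 + J*(-2 + J))
Y(V) = 53 (Y(V) = -4 + 57 = 53)
Y(y(-6))*(-8) = 53*(-8) = -424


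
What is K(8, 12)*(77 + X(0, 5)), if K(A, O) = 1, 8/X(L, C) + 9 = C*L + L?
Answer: 685/9 ≈ 76.111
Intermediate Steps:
X(L, C) = 8/(-9 + L + C*L) (X(L, C) = 8/(-9 + (C*L + L)) = 8/(-9 + (L + C*L)) = 8/(-9 + L + C*L))
K(8, 12)*(77 + X(0, 5)) = 1*(77 + 8/(-9 + 0 + 5*0)) = 1*(77 + 8/(-9 + 0 + 0)) = 1*(77 + 8/(-9)) = 1*(77 + 8*(-⅑)) = 1*(77 - 8/9) = 1*(685/9) = 685/9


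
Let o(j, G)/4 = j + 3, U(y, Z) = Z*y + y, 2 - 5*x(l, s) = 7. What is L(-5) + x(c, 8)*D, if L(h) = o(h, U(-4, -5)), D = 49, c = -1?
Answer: -57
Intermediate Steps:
x(l, s) = -1 (x(l, s) = 2/5 - 1/5*7 = 2/5 - 7/5 = -1)
U(y, Z) = y + Z*y
o(j, G) = 12 + 4*j (o(j, G) = 4*(j + 3) = 4*(3 + j) = 12 + 4*j)
L(h) = 12 + 4*h
L(-5) + x(c, 8)*D = (12 + 4*(-5)) - 1*49 = (12 - 20) - 49 = -8 - 49 = -57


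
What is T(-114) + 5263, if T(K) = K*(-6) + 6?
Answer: 5953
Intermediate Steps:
T(K) = 6 - 6*K (T(K) = -6*K + 6 = 6 - 6*K)
T(-114) + 5263 = (6 - 6*(-114)) + 5263 = (6 + 684) + 5263 = 690 + 5263 = 5953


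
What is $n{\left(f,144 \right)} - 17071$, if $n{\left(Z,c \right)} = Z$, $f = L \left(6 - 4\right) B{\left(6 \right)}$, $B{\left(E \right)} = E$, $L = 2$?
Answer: $-17047$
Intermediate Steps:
$f = 24$ ($f = 2 \left(6 - 4\right) 6 = 2 \cdot 2 \cdot 6 = 4 \cdot 6 = 24$)
$n{\left(f,144 \right)} - 17071 = 24 - 17071 = -17047$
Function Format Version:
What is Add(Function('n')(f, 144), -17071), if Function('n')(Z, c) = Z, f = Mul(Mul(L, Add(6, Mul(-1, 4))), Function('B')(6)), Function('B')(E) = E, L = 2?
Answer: -17047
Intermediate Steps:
f = 24 (f = Mul(Mul(2, Add(6, Mul(-1, 4))), 6) = Mul(Mul(2, Add(6, -4)), 6) = Mul(Mul(2, 2), 6) = Mul(4, 6) = 24)
Add(Function('n')(f, 144), -17071) = Add(24, -17071) = -17047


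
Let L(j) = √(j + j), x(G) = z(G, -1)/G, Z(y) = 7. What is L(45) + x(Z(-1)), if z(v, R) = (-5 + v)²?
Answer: 4/7 + 3*√10 ≈ 10.058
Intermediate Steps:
x(G) = (-5 + G)²/G
L(j) = √2*√j (L(j) = √(2*j) = √2*√j)
L(45) + x(Z(-1)) = √2*√45 + (-5 + 7)²/7 = √2*(3*√5) + (⅐)*2² = 3*√10 + (⅐)*4 = 3*√10 + 4/7 = 4/7 + 3*√10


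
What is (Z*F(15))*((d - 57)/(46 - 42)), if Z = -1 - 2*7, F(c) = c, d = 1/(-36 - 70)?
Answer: 1359675/424 ≈ 3206.8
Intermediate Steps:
d = -1/106 (d = 1/(-106) = -1/106 ≈ -0.0094340)
Z = -15 (Z = -1 - 14 = -15)
(Z*F(15))*((d - 57)/(46 - 42)) = (-15*15)*((-1/106 - 57)/(46 - 42)) = -(-1359675)/(106*4) = -225*(-6043/424) = 1359675/424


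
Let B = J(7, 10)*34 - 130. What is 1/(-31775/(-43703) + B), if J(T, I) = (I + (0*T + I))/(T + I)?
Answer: -43703/3901495 ≈ -0.011202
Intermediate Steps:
J(T, I) = 2*I/(I + T) (J(T, I) = (I + (0 + I))/(I + T) = (I + I)/(I + T) = (2*I)/(I + T) = 2*I/(I + T))
B = -90 (B = (2*10/(10 + 7))*34 - 130 = (2*10/17)*34 - 130 = (2*10*(1/17))*34 - 130 = (20/17)*34 - 130 = 40 - 130 = -90)
1/(-31775/(-43703) + B) = 1/(-31775/(-43703) - 90) = 1/(-31775*(-1/43703) - 90) = 1/(31775/43703 - 90) = 1/(-3901495/43703) = -43703/3901495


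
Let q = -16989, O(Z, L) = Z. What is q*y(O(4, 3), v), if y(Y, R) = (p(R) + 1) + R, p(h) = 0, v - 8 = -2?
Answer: -118923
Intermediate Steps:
v = 6 (v = 8 - 2 = 6)
y(Y, R) = 1 + R (y(Y, R) = (0 + 1) + R = 1 + R)
q*y(O(4, 3), v) = -16989*(1 + 6) = -16989*7 = -118923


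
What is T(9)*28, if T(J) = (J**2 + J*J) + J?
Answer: 4788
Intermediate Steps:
T(J) = J + 2*J**2 (T(J) = (J**2 + J**2) + J = 2*J**2 + J = J + 2*J**2)
T(9)*28 = (9*(1 + 2*9))*28 = (9*(1 + 18))*28 = (9*19)*28 = 171*28 = 4788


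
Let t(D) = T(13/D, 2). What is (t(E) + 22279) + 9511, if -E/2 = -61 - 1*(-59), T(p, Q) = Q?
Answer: 31792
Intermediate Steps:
E = 4 (E = -2*(-61 - 1*(-59)) = -2*(-61 + 59) = -2*(-2) = 4)
t(D) = 2
(t(E) + 22279) + 9511 = (2 + 22279) + 9511 = 22281 + 9511 = 31792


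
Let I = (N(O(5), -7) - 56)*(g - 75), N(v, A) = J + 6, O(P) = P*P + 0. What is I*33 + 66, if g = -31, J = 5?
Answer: 157476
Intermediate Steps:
O(P) = P² (O(P) = P² + 0 = P²)
N(v, A) = 11 (N(v, A) = 5 + 6 = 11)
I = 4770 (I = (11 - 56)*(-31 - 75) = -45*(-106) = 4770)
I*33 + 66 = 4770*33 + 66 = 157410 + 66 = 157476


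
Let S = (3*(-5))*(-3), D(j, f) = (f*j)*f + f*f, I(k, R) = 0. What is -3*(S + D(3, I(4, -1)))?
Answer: -135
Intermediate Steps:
D(j, f) = f**2 + j*f**2 (D(j, f) = j*f**2 + f**2 = f**2 + j*f**2)
S = 45 (S = -15*(-3) = 45)
-3*(S + D(3, I(4, -1))) = -3*(45 + 0**2*(1 + 3)) = -3*(45 + 0*4) = -3*(45 + 0) = -3*45 = -135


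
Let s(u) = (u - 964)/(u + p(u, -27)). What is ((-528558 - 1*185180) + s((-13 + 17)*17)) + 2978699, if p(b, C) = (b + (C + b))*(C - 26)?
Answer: 12930663245/5709 ≈ 2.2650e+6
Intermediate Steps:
p(b, C) = (-26 + C)*(C + 2*b) (p(b, C) = (C + 2*b)*(-26 + C) = (-26 + C)*(C + 2*b))
s(u) = (-964 + u)/(1431 - 105*u) (s(u) = (u - 964)/(u + ((-27)² - 52*u - 26*(-27) + 2*(-27)*u)) = (-964 + u)/(u + (729 - 52*u + 702 - 54*u)) = (-964 + u)/(u + (1431 - 106*u)) = (-964 + u)/(1431 - 105*u))
((-528558 - 1*185180) + s((-13 + 17)*17)) + 2978699 = ((-528558 - 1*185180) + (964 - (-13 + 17)*17)/(3*(-477 + 35*((-13 + 17)*17)))) + 2978699 = ((-528558 - 185180) + (964 - 4*17)/(3*(-477 + 35*(4*17)))) + 2978699 = (-713738 + (964 - 1*68)/(3*(-477 + 35*68))) + 2978699 = (-713738 + (964 - 68)/(3*(-477 + 2380))) + 2978699 = (-713738 + (⅓)*896/1903) + 2978699 = (-713738 + (⅓)*(1/1903)*896) + 2978699 = (-713738 + 896/5709) + 2978699 = -4074729346/5709 + 2978699 = 12930663245/5709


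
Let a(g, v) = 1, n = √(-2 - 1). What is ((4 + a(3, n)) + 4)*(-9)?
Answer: -81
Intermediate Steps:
n = I*√3 (n = √(-3) = I*√3 ≈ 1.732*I)
((4 + a(3, n)) + 4)*(-9) = ((4 + 1) + 4)*(-9) = (5 + 4)*(-9) = 9*(-9) = -81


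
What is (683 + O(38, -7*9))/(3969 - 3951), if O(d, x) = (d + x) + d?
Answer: 116/3 ≈ 38.667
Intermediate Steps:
O(d, x) = x + 2*d
(683 + O(38, -7*9))/(3969 - 3951) = (683 + (-7*9 + 2*38))/(3969 - 3951) = (683 + (-63 + 76))/18 = (683 + 13)*(1/18) = 696*(1/18) = 116/3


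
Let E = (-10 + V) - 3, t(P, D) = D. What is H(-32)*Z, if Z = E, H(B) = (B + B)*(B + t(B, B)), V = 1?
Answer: -49152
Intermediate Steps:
H(B) = 4*B² (H(B) = (B + B)*(B + B) = (2*B)*(2*B) = 4*B²)
E = -12 (E = (-10 + 1) - 3 = -9 - 3 = -12)
Z = -12
H(-32)*Z = (4*(-32)²)*(-12) = (4*1024)*(-12) = 4096*(-12) = -49152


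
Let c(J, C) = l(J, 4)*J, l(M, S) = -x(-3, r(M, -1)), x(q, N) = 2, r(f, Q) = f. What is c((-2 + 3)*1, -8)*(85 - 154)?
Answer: 138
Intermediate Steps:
l(M, S) = -2 (l(M, S) = -1*2 = -2)
c(J, C) = -2*J
c((-2 + 3)*1, -8)*(85 - 154) = (-2*(-2 + 3))*(85 - 154) = -2*(-69) = 138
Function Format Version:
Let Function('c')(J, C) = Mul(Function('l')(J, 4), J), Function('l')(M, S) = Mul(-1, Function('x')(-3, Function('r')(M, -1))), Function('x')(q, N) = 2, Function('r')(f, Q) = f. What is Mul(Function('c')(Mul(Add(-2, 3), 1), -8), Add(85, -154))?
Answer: 138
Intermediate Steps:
Function('l')(M, S) = -2 (Function('l')(M, S) = Mul(-1, 2) = -2)
Function('c')(J, C) = Mul(-2, J)
Mul(Function('c')(Mul(Add(-2, 3), 1), -8), Add(85, -154)) = Mul(Mul(-2, Mul(Add(-2, 3), 1)), Add(85, -154)) = Mul(Mul(-2, Mul(1, 1)), -69) = Mul(Mul(-2, 1), -69) = Mul(-2, -69) = 138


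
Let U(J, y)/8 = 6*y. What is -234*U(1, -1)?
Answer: 11232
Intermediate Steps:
U(J, y) = 48*y (U(J, y) = 8*(6*y) = 48*y)
-234*U(1, -1) = -11232*(-1) = -234*(-48) = 11232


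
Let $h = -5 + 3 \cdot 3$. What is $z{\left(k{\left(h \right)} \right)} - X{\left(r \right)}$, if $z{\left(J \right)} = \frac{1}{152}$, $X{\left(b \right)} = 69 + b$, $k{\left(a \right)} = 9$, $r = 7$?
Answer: $- \frac{11551}{152} \approx -75.993$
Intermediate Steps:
$h = 4$ ($h = -5 + 9 = 4$)
$z{\left(J \right)} = \frac{1}{152}$
$z{\left(k{\left(h \right)} \right)} - X{\left(r \right)} = \frac{1}{152} - \left(69 + 7\right) = \frac{1}{152} - 76 = - \frac{11551}{152}$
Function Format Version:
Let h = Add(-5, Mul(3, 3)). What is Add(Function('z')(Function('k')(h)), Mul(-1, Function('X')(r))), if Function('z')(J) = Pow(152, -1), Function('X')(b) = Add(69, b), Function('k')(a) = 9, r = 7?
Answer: Rational(-11551, 152) ≈ -75.993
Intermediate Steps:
h = 4 (h = Add(-5, 9) = 4)
Function('z')(J) = Rational(1, 152)
Add(Function('z')(Function('k')(h)), Mul(-1, Function('X')(r))) = Add(Rational(1, 152), Mul(-1, Add(69, 7))) = Add(Rational(1, 152), Mul(-1, 76)) = Add(Rational(1, 152), -76) = Rational(-11551, 152)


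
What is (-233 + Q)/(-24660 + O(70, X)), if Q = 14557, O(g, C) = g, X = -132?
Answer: -7162/12295 ≈ -0.58251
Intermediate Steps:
(-233 + Q)/(-24660 + O(70, X)) = (-233 + 14557)/(-24660 + 70) = 14324/(-24590) = 14324*(-1/24590) = -7162/12295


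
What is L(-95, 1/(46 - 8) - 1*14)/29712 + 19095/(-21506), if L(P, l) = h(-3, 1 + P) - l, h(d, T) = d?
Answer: -3591726053/4046913056 ≈ -0.88752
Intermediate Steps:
L(P, l) = -3 - l
L(-95, 1/(46 - 8) - 1*14)/29712 + 19095/(-21506) = (-3 - (1/(46 - 8) - 1*14))/29712 + 19095/(-21506) = (-3 - (1/38 - 14))*(1/29712) + 19095*(-1/21506) = (-3 - (1/38 - 14))*(1/29712) - 19095/21506 = (-3 - 1*(-531/38))*(1/29712) - 19095/21506 = (-3 + 531/38)*(1/29712) - 19095/21506 = (417/38)*(1/29712) - 19095/21506 = 139/376352 - 19095/21506 = -3591726053/4046913056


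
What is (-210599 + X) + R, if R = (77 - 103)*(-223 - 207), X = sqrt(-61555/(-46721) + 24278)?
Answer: -199419 + sqrt(52998152906953)/46721 ≈ -1.9926e+5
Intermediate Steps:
X = sqrt(52998152906953)/46721 (X = sqrt(-61555*(-1/46721) + 24278) = sqrt(61555/46721 + 24278) = sqrt(1134353993/46721) = sqrt(52998152906953)/46721 ≈ 155.82)
R = 11180 (R = -26*(-430) = 11180)
(-210599 + X) + R = (-210599 + sqrt(52998152906953)/46721) + 11180 = -199419 + sqrt(52998152906953)/46721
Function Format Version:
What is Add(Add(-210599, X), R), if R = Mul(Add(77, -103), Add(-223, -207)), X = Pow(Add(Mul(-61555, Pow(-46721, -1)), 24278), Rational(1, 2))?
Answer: Add(-199419, Mul(Rational(1, 46721), Pow(52998152906953, Rational(1, 2)))) ≈ -1.9926e+5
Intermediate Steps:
X = Mul(Rational(1, 46721), Pow(52998152906953, Rational(1, 2))) (X = Pow(Add(Mul(-61555, Rational(-1, 46721)), 24278), Rational(1, 2)) = Pow(Add(Rational(61555, 46721), 24278), Rational(1, 2)) = Pow(Rational(1134353993, 46721), Rational(1, 2)) = Mul(Rational(1, 46721), Pow(52998152906953, Rational(1, 2))) ≈ 155.82)
R = 11180 (R = Mul(-26, -430) = 11180)
Add(Add(-210599, X), R) = Add(Add(-210599, Mul(Rational(1, 46721), Pow(52998152906953, Rational(1, 2)))), 11180) = Add(-199419, Mul(Rational(1, 46721), Pow(52998152906953, Rational(1, 2))))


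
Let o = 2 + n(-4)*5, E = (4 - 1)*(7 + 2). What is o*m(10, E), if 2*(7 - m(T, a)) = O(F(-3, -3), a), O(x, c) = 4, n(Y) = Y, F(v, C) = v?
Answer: -90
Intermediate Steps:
E = 27 (E = 3*9 = 27)
m(T, a) = 5 (m(T, a) = 7 - ½*4 = 7 - 2 = 5)
o = -18 (o = 2 - 4*5 = 2 - 20 = -18)
o*m(10, E) = -18*5 = -90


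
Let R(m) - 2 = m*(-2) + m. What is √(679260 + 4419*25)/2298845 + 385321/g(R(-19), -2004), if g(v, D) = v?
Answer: 385321/21 + √789735/2298845 ≈ 18349.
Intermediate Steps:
R(m) = 2 - m (R(m) = 2 + (m*(-2) + m) = 2 + (-2*m + m) = 2 - m)
√(679260 + 4419*25)/2298845 + 385321/g(R(-19), -2004) = √(679260 + 4419*25)/2298845 + 385321/(2 - 1*(-19)) = √(679260 + 110475)*(1/2298845) + 385321/(2 + 19) = √789735*(1/2298845) + 385321/21 = √789735/2298845 + 385321*(1/21) = √789735/2298845 + 385321/21 = 385321/21 + √789735/2298845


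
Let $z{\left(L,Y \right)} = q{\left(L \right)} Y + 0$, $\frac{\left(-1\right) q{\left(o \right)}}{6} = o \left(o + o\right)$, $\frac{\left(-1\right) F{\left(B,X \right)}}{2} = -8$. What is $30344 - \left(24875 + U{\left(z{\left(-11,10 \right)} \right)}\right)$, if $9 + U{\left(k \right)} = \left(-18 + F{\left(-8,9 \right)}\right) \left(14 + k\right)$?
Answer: $-23534$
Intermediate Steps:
$F{\left(B,X \right)} = 16$ ($F{\left(B,X \right)} = \left(-2\right) \left(-8\right) = 16$)
$q{\left(o \right)} = - 12 o^{2}$ ($q{\left(o \right)} = - 6 o \left(o + o\right) = - 6 o 2 o = - 6 \cdot 2 o^{2} = - 12 o^{2}$)
$z{\left(L,Y \right)} = - 12 Y L^{2}$ ($z{\left(L,Y \right)} = - 12 L^{2} Y + 0 = - 12 Y L^{2} + 0 = - 12 Y L^{2}$)
$U{\left(k \right)} = -37 - 2 k$ ($U{\left(k \right)} = -9 + \left(-18 + 16\right) \left(14 + k\right) = -9 - 2 \left(14 + k\right) = -9 - \left(28 + 2 k\right) = -37 - 2 k$)
$30344 - \left(24875 + U{\left(z{\left(-11,10 \right)} \right)}\right) = 30344 - \left(24838 - \left(-24\right) 10 \left(-11\right)^{2}\right) = 30344 - \left(24838 - \left(-24\right) 10 \cdot 121\right) = 30344 - \left(24838 + 29040\right) = 30344 - 53878 = -23534$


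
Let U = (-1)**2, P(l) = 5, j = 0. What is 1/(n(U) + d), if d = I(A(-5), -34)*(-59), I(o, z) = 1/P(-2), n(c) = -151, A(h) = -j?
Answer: -5/814 ≈ -0.0061425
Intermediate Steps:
A(h) = 0 (A(h) = -1*0 = 0)
U = 1
I(o, z) = 1/5
d = -59/5 (d = (1/5)*(-59) = -59/5 ≈ -11.800)
1/(n(U) + d) = 1/(-151 - 59/5) = 1/(-814/5) = -5/814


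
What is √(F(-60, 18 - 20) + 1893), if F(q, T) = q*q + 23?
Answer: 2*√1379 ≈ 74.270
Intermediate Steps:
F(q, T) = 23 + q² (F(q, T) = q² + 23 = 23 + q²)
√(F(-60, 18 - 20) + 1893) = √((23 + (-60)²) + 1893) = √((23 + 3600) + 1893) = √(3623 + 1893) = √5516 = 2*√1379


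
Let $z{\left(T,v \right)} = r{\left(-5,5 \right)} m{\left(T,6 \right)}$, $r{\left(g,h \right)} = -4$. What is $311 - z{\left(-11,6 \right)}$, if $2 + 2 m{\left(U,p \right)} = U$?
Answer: $285$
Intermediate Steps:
$m{\left(U,p \right)} = -1 + \frac{U}{2}$
$z{\left(T,v \right)} = 4 - 2 T$ ($z{\left(T,v \right)} = - 4 \left(-1 + \frac{T}{2}\right) = 4 - 2 T$)
$311 - z{\left(-11,6 \right)} = 311 - \left(4 - -22\right) = 311 - \left(4 + 22\right) = 311 - 26 = 285$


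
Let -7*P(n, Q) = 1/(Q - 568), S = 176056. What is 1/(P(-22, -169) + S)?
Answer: 5159/908272905 ≈ 5.6800e-6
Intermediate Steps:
P(n, Q) = -1/(7*(-568 + Q)) (P(n, Q) = -1/(7*(Q - 568)) = -1/(7*(-568 + Q)))
1/(P(-22, -169) + S) = 1/(-1/(-3976 + 7*(-169)) + 176056) = 1/(-1/(-3976 - 1183) + 176056) = 1/(-1/(-5159) + 176056) = 1/(-1*(-1/5159) + 176056) = 1/(1/5159 + 176056) = 1/(908272905/5159) = 5159/908272905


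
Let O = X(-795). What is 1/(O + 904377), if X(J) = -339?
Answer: 1/904038 ≈ 1.1061e-6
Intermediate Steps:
O = -339
1/(O + 904377) = 1/(-339 + 904377) = 1/904038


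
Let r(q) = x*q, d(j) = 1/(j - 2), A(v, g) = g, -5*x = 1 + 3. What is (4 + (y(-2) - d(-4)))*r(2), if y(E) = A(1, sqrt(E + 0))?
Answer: -20/3 - 8*I*sqrt(2)/5 ≈ -6.6667 - 2.2627*I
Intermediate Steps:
x = -4/5 (x = -(1 + 3)/5 = -1/5*4 = -4/5 ≈ -0.80000)
d(j) = 1/(-2 + j)
r(q) = -4*q/5
y(E) = sqrt(E) (y(E) = sqrt(E + 0) = sqrt(E))
(4 + (y(-2) - d(-4)))*r(2) = (4 + (sqrt(-2) - 1/(-2 - 4)))*(-4/5*2) = (4 + (I*sqrt(2) - 1/(-6)))*(-8/5) = (4 + (I*sqrt(2) - 1*(-1/6)))*(-8/5) = (4 + (I*sqrt(2) + 1/6))*(-8/5) = (4 + (1/6 + I*sqrt(2)))*(-8/5) = (25/6 + I*sqrt(2))*(-8/5) = -20/3 - 8*I*sqrt(2)/5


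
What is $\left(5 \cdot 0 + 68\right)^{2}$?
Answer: $4624$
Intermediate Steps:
$\left(5 \cdot 0 + 68\right)^{2} = \left(0 + 68\right)^{2} = 68^{2} = 4624$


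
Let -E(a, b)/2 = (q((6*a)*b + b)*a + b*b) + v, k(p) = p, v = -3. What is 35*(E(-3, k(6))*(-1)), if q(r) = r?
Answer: 23730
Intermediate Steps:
E(a, b) = 6 - 2*b² - 2*a*(b + 6*a*b) (E(a, b) = -2*((((6*a)*b + b)*a + b*b) - 3) = -2*(((6*a*b + b)*a + b²) - 3) = -2*(((b + 6*a*b)*a + b²) - 3) = -2*((a*(b + 6*a*b) + b²) - 3) = -2*((b² + a*(b + 6*a*b)) - 3) = -2*(-3 + b² + a*(b + 6*a*b)) = 6 - 2*b² - 2*a*(b + 6*a*b))
35*(E(-3, k(6))*(-1)) = 35*((6 - 2*6² - 2*(-3)*6*(1 + 6*(-3)))*(-1)) = 35*((6 - 2*36 - 2*(-3)*6*(1 - 18))*(-1)) = 35*((6 - 72 - 2*(-3)*6*(-17))*(-1)) = 35*((6 - 72 - 612)*(-1)) = 35*(-678*(-1)) = 35*678 = 23730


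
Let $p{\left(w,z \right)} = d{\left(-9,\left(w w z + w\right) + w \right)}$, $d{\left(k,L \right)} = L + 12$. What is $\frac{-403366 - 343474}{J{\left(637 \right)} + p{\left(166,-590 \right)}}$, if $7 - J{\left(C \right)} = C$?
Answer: $\frac{373420}{8129163} \approx 0.045936$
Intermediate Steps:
$J{\left(C \right)} = 7 - C$
$d{\left(k,L \right)} = 12 + L$
$p{\left(w,z \right)} = 12 + 2 w + z w^{2}$ ($p{\left(w,z \right)} = 12 + \left(\left(w w z + w\right) + w\right) = 12 + \left(\left(w^{2} z + w\right) + w\right) = 12 + \left(\left(z w^{2} + w\right) + w\right) = 12 + \left(\left(w + z w^{2}\right) + w\right) = 12 + \left(2 w + z w^{2}\right) = 12 + 2 w + z w^{2}$)
$\frac{-403366 - 343474}{J{\left(637 \right)} + p{\left(166,-590 \right)}} = \frac{-403366 - 343474}{\left(7 - 637\right) + \left(12 + 166 \left(2 + 166 \left(-590\right)\right)\right)} = - \frac{746840}{\left(7 - 637\right) + \left(12 + 166 \left(2 - 97940\right)\right)} = - \frac{746840}{-630 + \left(12 + 166 \left(-97938\right)\right)} = - \frac{746840}{-630 + \left(12 - 16257708\right)} = - \frac{746840}{-630 - 16257696} = - \frac{746840}{-16258326} = \left(-746840\right) \left(- \frac{1}{16258326}\right) = \frac{373420}{8129163}$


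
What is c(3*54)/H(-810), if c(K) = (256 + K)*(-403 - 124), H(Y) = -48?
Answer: 110143/24 ≈ 4589.3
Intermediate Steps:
c(K) = -134912 - 527*K (c(K) = (256 + K)*(-527) = -134912 - 527*K)
c(3*54)/H(-810) = (-134912 - 1581*54)/(-48) = (-134912 - 527*162)*(-1/48) = (-134912 - 85374)*(-1/48) = -220286*(-1/48) = 110143/24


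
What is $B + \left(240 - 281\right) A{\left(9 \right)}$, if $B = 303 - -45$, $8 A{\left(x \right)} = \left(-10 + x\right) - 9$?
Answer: $\frac{1597}{4} \approx 399.25$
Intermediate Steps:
$A{\left(x \right)} = - \frac{19}{8} + \frac{x}{8}$ ($A{\left(x \right)} = \frac{\left(-10 + x\right) - 9}{8} = \frac{-19 + x}{8} = - \frac{19}{8} + \frac{x}{8}$)
$B = 348$ ($B = 303 + \left(52 - 7\right) = 303 + 45 = 348$)
$B + \left(240 - 281\right) A{\left(9 \right)} = 348 + \left(240 - 281\right) \left(- \frac{19}{8} + \frac{1}{8} \cdot 9\right) = 348 + \left(240 - 281\right) \left(- \frac{19}{8} + \frac{9}{8}\right) = 348 - - \frac{205}{4} = 348 + \frac{205}{4} = \frac{1597}{4}$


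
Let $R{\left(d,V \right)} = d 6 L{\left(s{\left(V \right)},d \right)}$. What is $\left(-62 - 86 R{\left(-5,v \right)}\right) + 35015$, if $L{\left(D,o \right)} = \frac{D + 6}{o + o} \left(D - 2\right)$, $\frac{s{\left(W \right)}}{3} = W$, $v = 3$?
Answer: $7863$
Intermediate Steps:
$s{\left(W \right)} = 3 W$
$L{\left(D,o \right)} = \frac{\left(-2 + D\right) \left(6 + D\right)}{2 o}$ ($L{\left(D,o \right)} = \frac{6 + D}{2 o} \left(-2 + D\right) = \frac{\left(-2 + D\right) \left(6 + D\right)}{2 o}$)
$R{\left(d,V \right)} = -36 + 27 V^{2} + 36 V$ ($R{\left(d,V \right)} = d 6 \frac{-12 + \left(3 V\right)^{2} + 4 \cdot 3 V}{2 d} = 6 d \frac{-12 + 9 V^{2} + 12 V}{2 d} = -36 + 27 V^{2} + 36 V$)
$\left(-62 - 86 R{\left(-5,v \right)}\right) + 35015 = \left(-62 - 86 \left(-36 + 27 \cdot 3^{2} + 36 \cdot 3\right)\right) + 35015 = \left(-62 - 86 \left(-36 + 27 \cdot 9 + 108\right)\right) + 35015 = \left(-62 - 86 \left(-36 + 243 + 108\right)\right) + 35015 = \left(-62 - 27090\right) + 35015 = -27152 + 35015 = 7863$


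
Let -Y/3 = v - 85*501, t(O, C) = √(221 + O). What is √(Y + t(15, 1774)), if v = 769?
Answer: √(125448 + 2*√59) ≈ 354.21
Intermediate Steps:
Y = 125448 (Y = -3*(769 - 85*501) = -3*(769 - 42585) = -3*(-41816) = 125448)
√(Y + t(15, 1774)) = √(125448 + √(221 + 15)) = √(125448 + √236) = √(125448 + 2*√59)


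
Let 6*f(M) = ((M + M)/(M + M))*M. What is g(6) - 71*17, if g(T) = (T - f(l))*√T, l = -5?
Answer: -1207 + 41*√6/6 ≈ -1190.3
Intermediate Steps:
f(M) = M/6 (f(M) = (((M + M)/(M + M))*M)/6 = (((2*M)/((2*M)))*M)/6 = (((2*M)*(1/(2*M)))*M)/6 = (1*M)/6 = M/6)
g(T) = √T*(⅚ + T) (g(T) = (T - (-5)/6)*√T = (T - 1*(-⅚))*√T = (T + ⅚)*√T = (⅚ + T)*√T = √T*(⅚ + T))
g(6) - 71*17 = √6*(⅚ + 6) - 71*17 = √6*(41/6) - 1207 = 41*√6/6 - 1207 = -1207 + 41*√6/6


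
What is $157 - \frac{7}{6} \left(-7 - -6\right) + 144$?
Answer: $\frac{1963}{6} \approx 327.17$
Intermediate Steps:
$157 - \frac{7}{6} \left(-7 - -6\right) + 144 = 157 \left(-7\right) \frac{1}{6} \left(-7 + 6\right) + 144 = 157 \left(\left(- \frac{7}{6}\right) \left(-1\right)\right) + 144 = 157 \cdot \frac{7}{6} + 144 = \frac{1099}{6} + 144 = \frac{1963}{6}$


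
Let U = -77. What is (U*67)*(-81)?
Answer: 417879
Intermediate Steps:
(U*67)*(-81) = -77*67*(-81) = -5159*(-81) = 417879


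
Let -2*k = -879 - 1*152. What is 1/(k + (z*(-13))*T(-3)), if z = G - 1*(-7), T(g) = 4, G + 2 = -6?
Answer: 2/1135 ≈ 0.0017621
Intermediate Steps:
G = -8 (G = -2 - 6 = -8)
z = -1 (z = -8 - 1*(-7) = -8 + 7 = -1)
k = 1031/2 (k = -(-879 - 1*152)/2 = -(-879 - 152)/2 = -½*(-1031) = 1031/2 ≈ 515.50)
1/(k + (z*(-13))*T(-3)) = 1/(1031/2 - 1*(-13)*4) = 1/(1031/2 + 13*4) = 1/(1031/2 + 52) = 1/(1135/2) = 2/1135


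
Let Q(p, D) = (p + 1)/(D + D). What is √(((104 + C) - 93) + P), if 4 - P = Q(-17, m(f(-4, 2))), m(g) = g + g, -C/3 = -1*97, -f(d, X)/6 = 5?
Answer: 2*√17205/15 ≈ 17.489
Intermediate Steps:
f(d, X) = -30 (f(d, X) = -6*5 = -30)
C = 291 (C = -(-3)*97 = -3*(-97) = 291)
m(g) = 2*g
Q(p, D) = (1 + p)/(2*D) (Q(p, D) = (1 + p)/((2*D)) = (1 + p)*(1/(2*D)) = (1 + p)/(2*D))
P = 58/15 (P = 4 - (1 - 17)/(2*(2*(-30))) = 4 - (-16)/(2*(-60)) = 4 - (-1)*(-16)/(2*60) = 4 - 1*2/15 = 4 - 2/15 = 58/15 ≈ 3.8667)
√(((104 + C) - 93) + P) = √(((104 + 291) - 93) + 58/15) = √((395 - 93) + 58/15) = √(302 + 58/15) = √(4588/15) = 2*√17205/15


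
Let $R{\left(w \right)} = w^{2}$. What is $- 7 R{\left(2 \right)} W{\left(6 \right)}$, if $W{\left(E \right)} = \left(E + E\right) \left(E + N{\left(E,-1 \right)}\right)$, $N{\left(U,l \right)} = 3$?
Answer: $-3024$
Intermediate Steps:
$W{\left(E \right)} = 2 E \left(3 + E\right)$ ($W{\left(E \right)} = \left(E + E\right) \left(E + 3\right) = 2 E \left(3 + E\right)$)
$- 7 R{\left(2 \right)} W{\left(6 \right)} = - 7 \cdot 2^{2} \cdot 2 \cdot 6 \left(3 + 6\right) = \left(-7\right) 4 \cdot 2 \cdot 6 \cdot 9 = \left(-28\right) 108 = -3024$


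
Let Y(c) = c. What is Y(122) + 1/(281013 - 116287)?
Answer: 20096573/164726 ≈ 122.00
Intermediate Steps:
Y(122) + 1/(281013 - 116287) = 122 + 1/(281013 - 116287) = 122 + 1/164726 = 20096573/164726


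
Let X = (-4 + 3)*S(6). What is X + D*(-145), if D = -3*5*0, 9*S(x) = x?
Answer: -⅔ ≈ -0.66667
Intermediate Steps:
S(x) = x/9
D = 0 (D = -15*0 = 0)
X = -⅔ (X = (-4 + 3)*((⅑)*6) = -1*⅔ = -⅔ ≈ -0.66667)
X + D*(-145) = -⅔ + 0*(-145) = -⅔ + 0 = -⅔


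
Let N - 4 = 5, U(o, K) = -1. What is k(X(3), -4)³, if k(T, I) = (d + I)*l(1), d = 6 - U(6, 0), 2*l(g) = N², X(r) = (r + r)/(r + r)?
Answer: 14348907/8 ≈ 1.7936e+6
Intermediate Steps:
N = 9 (N = 4 + 5 = 9)
X(r) = 1 (X(r) = (2*r)/((2*r)) = (2*r)*(1/(2*r)) = 1)
l(g) = 81/2 (l(g) = (½)*9² = (½)*81 = 81/2)
d = 7 (d = 6 - 1*(-1) = 6 + 1 = 7)
k(T, I) = 567/2 + 81*I/2 (k(T, I) = (7 + I)*(81/2) = 567/2 + 81*I/2)
k(X(3), -4)³ = (567/2 + (81/2)*(-4))³ = (567/2 - 162)³ = (243/2)³ = 14348907/8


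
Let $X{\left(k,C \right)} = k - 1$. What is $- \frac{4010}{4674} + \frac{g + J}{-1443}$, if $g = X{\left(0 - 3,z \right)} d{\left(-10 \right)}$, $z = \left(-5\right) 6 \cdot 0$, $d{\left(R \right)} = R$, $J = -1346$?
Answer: $\frac{52969}{1124097} \approx 0.047121$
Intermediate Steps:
$z = 0$ ($z = \left(-30\right) 0 = 0$)
$X{\left(k,C \right)} = -1 + k$
$g = 40$ ($g = \left(-1 + \left(0 - 3\right)\right) \left(-10\right) = \left(-1 - 3\right) \left(-10\right) = \left(-4\right) \left(-10\right) = 40$)
$- \frac{4010}{4674} + \frac{g + J}{-1443} = - \frac{4010}{4674} + \frac{40 - 1346}{-1443} = \left(-4010\right) \frac{1}{4674} - - \frac{1306}{1443} = - \frac{2005}{2337} + \frac{1306}{1443} = \frac{52969}{1124097}$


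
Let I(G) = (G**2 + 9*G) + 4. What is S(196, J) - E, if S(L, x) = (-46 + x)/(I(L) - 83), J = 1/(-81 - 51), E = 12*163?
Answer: -10353763465/5293332 ≈ -1956.0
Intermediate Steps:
I(G) = 4 + G**2 + 9*G
E = 1956
J = -1/132 (J = 1/(-132) = -1/132 ≈ -0.0075758)
S(L, x) = (-46 + x)/(-79 + L**2 + 9*L) (S(L, x) = (-46 + x)/((4 + L**2 + 9*L) - 83) = (-46 + x)/(-79 + L**2 + 9*L))
S(196, J) - E = (-46 - 1/132)/(-79 + 196**2 + 9*196) - 1*1956 = -6073/132/(-79 + 38416 + 1764) - 1956 = -6073/132/40101 - 1956 = (1/40101)*(-6073/132) - 1956 = -6073/5293332 - 1956 = -10353763465/5293332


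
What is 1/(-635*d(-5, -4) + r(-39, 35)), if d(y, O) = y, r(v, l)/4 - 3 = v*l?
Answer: -1/2273 ≈ -0.00043995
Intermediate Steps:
r(v, l) = 12 + 4*l*v (r(v, l) = 12 + 4*(v*l) = 12 + 4*(l*v) = 12 + 4*l*v)
1/(-635*d(-5, -4) + r(-39, 35)) = 1/(-635*(-5) + (12 + 4*35*(-39))) = 1/(3175 + (12 - 5460)) = 1/(3175 - 5448) = 1/(-2273) = -1/2273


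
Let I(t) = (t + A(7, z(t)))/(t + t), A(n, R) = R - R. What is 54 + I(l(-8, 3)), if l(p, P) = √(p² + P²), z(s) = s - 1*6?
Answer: 109/2 ≈ 54.500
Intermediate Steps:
z(s) = -6 + s (z(s) = s - 6 = -6 + s)
A(n, R) = 0
l(p, P) = √(P² + p²)
I(t) = ½ (I(t) = (t + 0)/(t + t) = t/((2*t)) = t*(1/(2*t)) = ½)
54 + I(l(-8, 3)) = 54 + ½ = 109/2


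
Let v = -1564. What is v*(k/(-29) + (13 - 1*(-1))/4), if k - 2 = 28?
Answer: -111826/29 ≈ -3856.1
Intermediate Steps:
k = 30 (k = 2 + 28 = 30)
v*(k/(-29) + (13 - 1*(-1))/4) = -1564*(30/(-29) + (13 - 1*(-1))/4) = -1564*(30*(-1/29) + (13 + 1)*(1/4)) = -1564*(-30/29 + 14*(1/4)) = -1564*(-30/29 + 7/2) = -1564*143/58 = -111826/29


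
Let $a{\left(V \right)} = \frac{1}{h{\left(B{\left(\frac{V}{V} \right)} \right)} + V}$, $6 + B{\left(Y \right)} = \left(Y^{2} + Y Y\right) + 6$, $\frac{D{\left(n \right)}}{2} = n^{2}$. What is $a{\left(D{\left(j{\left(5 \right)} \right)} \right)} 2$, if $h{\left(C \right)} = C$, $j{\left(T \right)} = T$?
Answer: $\frac{1}{26} \approx 0.038462$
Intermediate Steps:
$D{\left(n \right)} = 2 n^{2}$
$B{\left(Y \right)} = 2 Y^{2}$ ($B{\left(Y \right)} = -6 + \left(\left(Y^{2} + Y Y\right) + 6\right) = -6 + \left(\left(Y^{2} + Y^{2}\right) + 6\right) = -6 + \left(2 Y^{2} + 6\right) = -6 + \left(6 + 2 Y^{2}\right) = 2 Y^{2}$)
$a{\left(V \right)} = \frac{1}{2 + V}$ ($a{\left(V \right)} = \frac{1}{2 \left(\frac{V}{V}\right)^{2} + V} = \frac{1}{2 \cdot 1^{2} + V} = \frac{1}{2 \cdot 1 + V} = \frac{1}{2 + V}$)
$a{\left(D{\left(j{\left(5 \right)} \right)} \right)} 2 = \frac{1}{2 + 2 \cdot 5^{2}} \cdot 2 = \frac{1}{2 + 2 \cdot 25} \cdot 2 = \frac{1}{2 + 50} \cdot 2 = \frac{1}{52} \cdot 2 = \frac{1}{26}$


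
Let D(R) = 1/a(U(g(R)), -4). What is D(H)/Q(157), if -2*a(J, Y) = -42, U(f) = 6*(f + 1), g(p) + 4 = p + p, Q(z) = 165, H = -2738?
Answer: 1/3465 ≈ 0.00028860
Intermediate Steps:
g(p) = -4 + 2*p (g(p) = -4 + (p + p) = -4 + 2*p)
U(f) = 6 + 6*f (U(f) = 6*(1 + f) = 6 + 6*f)
a(J, Y) = 21 (a(J, Y) = -1/2*(-42) = 21)
D(R) = 1/21
D(H)/Q(157) = (1/21)/165 = (1/21)*(1/165) = 1/3465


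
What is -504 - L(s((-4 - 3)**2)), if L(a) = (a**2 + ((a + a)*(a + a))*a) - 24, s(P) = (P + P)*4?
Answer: -241099296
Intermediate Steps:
s(P) = 8*P (s(P) = (2*P)*4 = 8*P)
L(a) = -24 + a**2 + 4*a**3 (L(a) = (a**2 + ((2*a)*(2*a))*a) - 24 = (a**2 + (4*a**2)*a) - 24 = (a**2 + 4*a**3) - 24 = -24 + a**2 + 4*a**3)
-504 - L(s((-4 - 3)**2)) = -504 - (-24 + (8*(-4 - 3)**2)**2 + 4*(8*(-4 - 3)**2)**3) = -504 - (-24 + (8*(-7)**2)**2 + 4*(8*(-7)**2)**3) = -504 - (-24 + (8*49)**2 + 4*(8*49)**3) = -504 - (-24 + 392**2 + 4*392**3) = -504 - (-24 + 153664 + 4*60236288) = -504 - (-24 + 153664 + 240945152) = -504 - 1*241098792 = -504 - 241098792 = -241099296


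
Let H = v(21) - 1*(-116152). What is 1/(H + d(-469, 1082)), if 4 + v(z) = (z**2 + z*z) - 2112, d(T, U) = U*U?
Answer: 1/1285642 ≈ 7.7782e-7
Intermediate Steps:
d(T, U) = U**2
v(z) = -2116 + 2*z**2 (v(z) = -4 + ((z**2 + z*z) - 2112) = -4 + ((z**2 + z**2) - 2112) = -4 + (2*z**2 - 2112) = -4 + (-2112 + 2*z**2) = -2116 + 2*z**2)
H = 114918 (H = (-2116 + 2*21**2) - 1*(-116152) = (-2116 + 2*441) + 116152 = (-2116 + 882) + 116152 = -1234 + 116152 = 114918)
1/(H + d(-469, 1082)) = 1/(114918 + 1082**2) = 1/(114918 + 1170724) = 1/1285642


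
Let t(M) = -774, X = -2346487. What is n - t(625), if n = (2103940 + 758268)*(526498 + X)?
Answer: -5209187074938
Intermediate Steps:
n = -5209187075712 (n = (2103940 + 758268)*(526498 - 2346487) = 2862208*(-1819989) = -5209187075712)
n - t(625) = -5209187075712 - 1*(-774) = -5209187075712 + 774 = -5209187074938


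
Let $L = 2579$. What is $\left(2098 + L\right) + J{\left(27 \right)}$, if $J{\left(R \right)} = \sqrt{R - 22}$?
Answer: $4677 + \sqrt{5} \approx 4679.2$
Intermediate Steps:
$J{\left(R \right)} = \sqrt{-22 + R}$
$\left(2098 + L\right) + J{\left(27 \right)} = \left(2098 + 2579\right) + \sqrt{-22 + 27} = 4677 + \sqrt{5}$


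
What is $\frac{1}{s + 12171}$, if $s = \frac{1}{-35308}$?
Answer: $\frac{35308}{429733667} \approx 8.2163 \cdot 10^{-5}$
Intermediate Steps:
$s = - \frac{1}{35308} \approx -2.8322 \cdot 10^{-5}$
$\frac{1}{s + 12171} = \frac{1}{- \frac{1}{35308} + 12171} = \frac{1}{\frac{429733667}{35308}} = \frac{35308}{429733667}$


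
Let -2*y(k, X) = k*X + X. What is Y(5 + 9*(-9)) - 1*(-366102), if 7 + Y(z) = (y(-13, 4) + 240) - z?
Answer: 366435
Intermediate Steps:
y(k, X) = -X/2 - X*k/2 (y(k, X) = -(k*X + X)/2 = -(X*k + X)/2 = -(X + X*k)/2 = -X/2 - X*k/2)
Y(z) = 257 - z (Y(z) = -7 + ((-1/2*4*(1 - 13) + 240) - z) = -7 + ((-1/2*4*(-12) + 240) - z) = -7 + ((24 + 240) - z) = -7 + (264 - z) = 257 - z)
Y(5 + 9*(-9)) - 1*(-366102) = (257 - (5 + 9*(-9))) - 1*(-366102) = (257 - (5 - 81)) + 366102 = (257 - 1*(-76)) + 366102 = (257 + 76) + 366102 = 333 + 366102 = 366435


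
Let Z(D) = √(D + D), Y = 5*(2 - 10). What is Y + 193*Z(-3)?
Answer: -40 + 193*I*√6 ≈ -40.0 + 472.75*I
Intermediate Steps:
Y = -40 (Y = 5*(-8) = -40)
Z(D) = √2*√D (Z(D) = √(2*D) = √2*√D)
Y + 193*Z(-3) = -40 + 193*(√2*√(-3)) = -40 + 193*(√2*(I*√3)) = -40 + 193*(I*√6) = -40 + 193*I*√6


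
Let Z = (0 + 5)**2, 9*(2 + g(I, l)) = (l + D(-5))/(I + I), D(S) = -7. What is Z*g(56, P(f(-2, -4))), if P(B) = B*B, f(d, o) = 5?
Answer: -2775/56 ≈ -49.554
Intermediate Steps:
P(B) = B**2
g(I, l) = -2 + (-7 + l)/(18*I) (g(I, l) = -2 + ((l - 7)/(I + I))/9 = -2 + ((-7 + l)/((2*I)))/9 = -2 + ((-7 + l)*(1/(2*I)))/9 = -2 + ((-7 + l)/(2*I))/9 = -2 + (-7 + l)/(18*I))
Z = 25 (Z = 5**2 = 25)
Z*g(56, P(f(-2, -4))) = 25*((1/18)*(-7 + 5**2 - 36*56)/56) = 25*((1/18)*(1/56)*(-7 + 25 - 2016)) = 25*((1/18)*(1/56)*(-1998)) = 25*(-111/56) = -2775/56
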